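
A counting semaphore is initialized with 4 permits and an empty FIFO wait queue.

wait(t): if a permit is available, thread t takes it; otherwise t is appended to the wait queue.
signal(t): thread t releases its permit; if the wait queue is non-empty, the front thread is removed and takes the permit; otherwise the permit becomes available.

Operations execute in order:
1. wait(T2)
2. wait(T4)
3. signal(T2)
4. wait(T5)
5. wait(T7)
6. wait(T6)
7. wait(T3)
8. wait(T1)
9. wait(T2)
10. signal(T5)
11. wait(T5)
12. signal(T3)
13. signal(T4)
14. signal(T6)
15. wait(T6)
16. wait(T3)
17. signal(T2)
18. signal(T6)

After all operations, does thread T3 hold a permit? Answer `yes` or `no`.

Step 1: wait(T2) -> count=3 queue=[] holders={T2}
Step 2: wait(T4) -> count=2 queue=[] holders={T2,T4}
Step 3: signal(T2) -> count=3 queue=[] holders={T4}
Step 4: wait(T5) -> count=2 queue=[] holders={T4,T5}
Step 5: wait(T7) -> count=1 queue=[] holders={T4,T5,T7}
Step 6: wait(T6) -> count=0 queue=[] holders={T4,T5,T6,T7}
Step 7: wait(T3) -> count=0 queue=[T3] holders={T4,T5,T6,T7}
Step 8: wait(T1) -> count=0 queue=[T3,T1] holders={T4,T5,T6,T7}
Step 9: wait(T2) -> count=0 queue=[T3,T1,T2] holders={T4,T5,T6,T7}
Step 10: signal(T5) -> count=0 queue=[T1,T2] holders={T3,T4,T6,T7}
Step 11: wait(T5) -> count=0 queue=[T1,T2,T5] holders={T3,T4,T6,T7}
Step 12: signal(T3) -> count=0 queue=[T2,T5] holders={T1,T4,T6,T7}
Step 13: signal(T4) -> count=0 queue=[T5] holders={T1,T2,T6,T7}
Step 14: signal(T6) -> count=0 queue=[] holders={T1,T2,T5,T7}
Step 15: wait(T6) -> count=0 queue=[T6] holders={T1,T2,T5,T7}
Step 16: wait(T3) -> count=0 queue=[T6,T3] holders={T1,T2,T5,T7}
Step 17: signal(T2) -> count=0 queue=[T3] holders={T1,T5,T6,T7}
Step 18: signal(T6) -> count=0 queue=[] holders={T1,T3,T5,T7}
Final holders: {T1,T3,T5,T7} -> T3 in holders

Answer: yes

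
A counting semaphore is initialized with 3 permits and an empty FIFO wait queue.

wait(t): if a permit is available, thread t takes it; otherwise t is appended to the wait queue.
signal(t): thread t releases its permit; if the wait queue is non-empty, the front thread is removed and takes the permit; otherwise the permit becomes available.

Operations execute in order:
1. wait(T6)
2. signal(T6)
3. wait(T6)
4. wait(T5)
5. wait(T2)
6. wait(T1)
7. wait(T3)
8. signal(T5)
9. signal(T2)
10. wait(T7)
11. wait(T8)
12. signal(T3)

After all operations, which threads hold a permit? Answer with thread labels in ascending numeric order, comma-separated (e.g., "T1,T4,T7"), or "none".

Answer: T1,T6,T7

Derivation:
Step 1: wait(T6) -> count=2 queue=[] holders={T6}
Step 2: signal(T6) -> count=3 queue=[] holders={none}
Step 3: wait(T6) -> count=2 queue=[] holders={T6}
Step 4: wait(T5) -> count=1 queue=[] holders={T5,T6}
Step 5: wait(T2) -> count=0 queue=[] holders={T2,T5,T6}
Step 6: wait(T1) -> count=0 queue=[T1] holders={T2,T5,T6}
Step 7: wait(T3) -> count=0 queue=[T1,T3] holders={T2,T5,T6}
Step 8: signal(T5) -> count=0 queue=[T3] holders={T1,T2,T6}
Step 9: signal(T2) -> count=0 queue=[] holders={T1,T3,T6}
Step 10: wait(T7) -> count=0 queue=[T7] holders={T1,T3,T6}
Step 11: wait(T8) -> count=0 queue=[T7,T8] holders={T1,T3,T6}
Step 12: signal(T3) -> count=0 queue=[T8] holders={T1,T6,T7}
Final holders: T1,T6,T7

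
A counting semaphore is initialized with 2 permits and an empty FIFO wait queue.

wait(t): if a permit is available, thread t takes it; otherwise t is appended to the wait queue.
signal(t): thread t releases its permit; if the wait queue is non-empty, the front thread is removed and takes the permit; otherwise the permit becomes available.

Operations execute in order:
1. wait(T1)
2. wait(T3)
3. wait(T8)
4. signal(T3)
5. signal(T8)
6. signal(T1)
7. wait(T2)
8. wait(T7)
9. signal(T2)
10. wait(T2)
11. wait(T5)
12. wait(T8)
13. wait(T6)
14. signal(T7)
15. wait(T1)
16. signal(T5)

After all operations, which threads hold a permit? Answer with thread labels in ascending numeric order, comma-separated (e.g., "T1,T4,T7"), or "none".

Answer: T2,T8

Derivation:
Step 1: wait(T1) -> count=1 queue=[] holders={T1}
Step 2: wait(T3) -> count=0 queue=[] holders={T1,T3}
Step 3: wait(T8) -> count=0 queue=[T8] holders={T1,T3}
Step 4: signal(T3) -> count=0 queue=[] holders={T1,T8}
Step 5: signal(T8) -> count=1 queue=[] holders={T1}
Step 6: signal(T1) -> count=2 queue=[] holders={none}
Step 7: wait(T2) -> count=1 queue=[] holders={T2}
Step 8: wait(T7) -> count=0 queue=[] holders={T2,T7}
Step 9: signal(T2) -> count=1 queue=[] holders={T7}
Step 10: wait(T2) -> count=0 queue=[] holders={T2,T7}
Step 11: wait(T5) -> count=0 queue=[T5] holders={T2,T7}
Step 12: wait(T8) -> count=0 queue=[T5,T8] holders={T2,T7}
Step 13: wait(T6) -> count=0 queue=[T5,T8,T6] holders={T2,T7}
Step 14: signal(T7) -> count=0 queue=[T8,T6] holders={T2,T5}
Step 15: wait(T1) -> count=0 queue=[T8,T6,T1] holders={T2,T5}
Step 16: signal(T5) -> count=0 queue=[T6,T1] holders={T2,T8}
Final holders: T2,T8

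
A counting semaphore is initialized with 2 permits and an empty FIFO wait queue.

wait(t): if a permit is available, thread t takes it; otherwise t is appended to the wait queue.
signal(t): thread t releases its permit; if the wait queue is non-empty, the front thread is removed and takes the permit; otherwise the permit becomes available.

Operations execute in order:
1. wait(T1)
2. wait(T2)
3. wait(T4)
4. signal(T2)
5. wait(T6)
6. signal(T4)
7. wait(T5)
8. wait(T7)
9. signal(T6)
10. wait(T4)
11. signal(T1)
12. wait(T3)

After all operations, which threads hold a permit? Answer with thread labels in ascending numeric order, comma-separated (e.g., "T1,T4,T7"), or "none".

Step 1: wait(T1) -> count=1 queue=[] holders={T1}
Step 2: wait(T2) -> count=0 queue=[] holders={T1,T2}
Step 3: wait(T4) -> count=0 queue=[T4] holders={T1,T2}
Step 4: signal(T2) -> count=0 queue=[] holders={T1,T4}
Step 5: wait(T6) -> count=0 queue=[T6] holders={T1,T4}
Step 6: signal(T4) -> count=0 queue=[] holders={T1,T6}
Step 7: wait(T5) -> count=0 queue=[T5] holders={T1,T6}
Step 8: wait(T7) -> count=0 queue=[T5,T7] holders={T1,T6}
Step 9: signal(T6) -> count=0 queue=[T7] holders={T1,T5}
Step 10: wait(T4) -> count=0 queue=[T7,T4] holders={T1,T5}
Step 11: signal(T1) -> count=0 queue=[T4] holders={T5,T7}
Step 12: wait(T3) -> count=0 queue=[T4,T3] holders={T5,T7}
Final holders: T5,T7

Answer: T5,T7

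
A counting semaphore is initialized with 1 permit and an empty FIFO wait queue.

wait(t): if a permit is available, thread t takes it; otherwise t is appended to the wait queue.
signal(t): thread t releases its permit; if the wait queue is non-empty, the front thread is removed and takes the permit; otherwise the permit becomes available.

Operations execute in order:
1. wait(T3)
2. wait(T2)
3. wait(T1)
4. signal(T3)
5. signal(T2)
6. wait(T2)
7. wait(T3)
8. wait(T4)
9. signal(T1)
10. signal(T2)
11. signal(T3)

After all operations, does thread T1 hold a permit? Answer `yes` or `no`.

Step 1: wait(T3) -> count=0 queue=[] holders={T3}
Step 2: wait(T2) -> count=0 queue=[T2] holders={T3}
Step 3: wait(T1) -> count=0 queue=[T2,T1] holders={T3}
Step 4: signal(T3) -> count=0 queue=[T1] holders={T2}
Step 5: signal(T2) -> count=0 queue=[] holders={T1}
Step 6: wait(T2) -> count=0 queue=[T2] holders={T1}
Step 7: wait(T3) -> count=0 queue=[T2,T3] holders={T1}
Step 8: wait(T4) -> count=0 queue=[T2,T3,T4] holders={T1}
Step 9: signal(T1) -> count=0 queue=[T3,T4] holders={T2}
Step 10: signal(T2) -> count=0 queue=[T4] holders={T3}
Step 11: signal(T3) -> count=0 queue=[] holders={T4}
Final holders: {T4} -> T1 not in holders

Answer: no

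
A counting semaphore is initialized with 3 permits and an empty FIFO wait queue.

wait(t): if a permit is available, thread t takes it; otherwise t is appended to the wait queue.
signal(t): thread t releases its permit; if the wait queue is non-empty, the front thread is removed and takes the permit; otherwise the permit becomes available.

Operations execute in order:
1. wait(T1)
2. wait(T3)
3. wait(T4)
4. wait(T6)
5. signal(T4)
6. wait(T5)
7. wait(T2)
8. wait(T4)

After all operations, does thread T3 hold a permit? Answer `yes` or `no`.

Answer: yes

Derivation:
Step 1: wait(T1) -> count=2 queue=[] holders={T1}
Step 2: wait(T3) -> count=1 queue=[] holders={T1,T3}
Step 3: wait(T4) -> count=0 queue=[] holders={T1,T3,T4}
Step 4: wait(T6) -> count=0 queue=[T6] holders={T1,T3,T4}
Step 5: signal(T4) -> count=0 queue=[] holders={T1,T3,T6}
Step 6: wait(T5) -> count=0 queue=[T5] holders={T1,T3,T6}
Step 7: wait(T2) -> count=0 queue=[T5,T2] holders={T1,T3,T6}
Step 8: wait(T4) -> count=0 queue=[T5,T2,T4] holders={T1,T3,T6}
Final holders: {T1,T3,T6} -> T3 in holders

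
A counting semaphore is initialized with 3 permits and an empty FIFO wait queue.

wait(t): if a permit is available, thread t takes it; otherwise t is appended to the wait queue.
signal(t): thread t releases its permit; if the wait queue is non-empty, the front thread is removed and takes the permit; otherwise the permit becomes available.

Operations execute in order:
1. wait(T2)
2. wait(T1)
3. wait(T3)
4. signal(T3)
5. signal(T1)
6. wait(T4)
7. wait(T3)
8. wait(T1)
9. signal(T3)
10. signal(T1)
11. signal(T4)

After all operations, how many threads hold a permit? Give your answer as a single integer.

Answer: 1

Derivation:
Step 1: wait(T2) -> count=2 queue=[] holders={T2}
Step 2: wait(T1) -> count=1 queue=[] holders={T1,T2}
Step 3: wait(T3) -> count=0 queue=[] holders={T1,T2,T3}
Step 4: signal(T3) -> count=1 queue=[] holders={T1,T2}
Step 5: signal(T1) -> count=2 queue=[] holders={T2}
Step 6: wait(T4) -> count=1 queue=[] holders={T2,T4}
Step 7: wait(T3) -> count=0 queue=[] holders={T2,T3,T4}
Step 8: wait(T1) -> count=0 queue=[T1] holders={T2,T3,T4}
Step 9: signal(T3) -> count=0 queue=[] holders={T1,T2,T4}
Step 10: signal(T1) -> count=1 queue=[] holders={T2,T4}
Step 11: signal(T4) -> count=2 queue=[] holders={T2}
Final holders: {T2} -> 1 thread(s)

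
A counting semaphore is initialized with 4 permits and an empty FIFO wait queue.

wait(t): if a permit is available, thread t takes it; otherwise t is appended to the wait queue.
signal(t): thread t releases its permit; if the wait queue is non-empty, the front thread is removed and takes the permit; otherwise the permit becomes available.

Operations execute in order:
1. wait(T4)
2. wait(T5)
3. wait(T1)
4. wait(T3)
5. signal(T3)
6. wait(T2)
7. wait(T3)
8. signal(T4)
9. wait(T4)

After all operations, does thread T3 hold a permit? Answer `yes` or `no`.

Step 1: wait(T4) -> count=3 queue=[] holders={T4}
Step 2: wait(T5) -> count=2 queue=[] holders={T4,T5}
Step 3: wait(T1) -> count=1 queue=[] holders={T1,T4,T5}
Step 4: wait(T3) -> count=0 queue=[] holders={T1,T3,T4,T5}
Step 5: signal(T3) -> count=1 queue=[] holders={T1,T4,T5}
Step 6: wait(T2) -> count=0 queue=[] holders={T1,T2,T4,T5}
Step 7: wait(T3) -> count=0 queue=[T3] holders={T1,T2,T4,T5}
Step 8: signal(T4) -> count=0 queue=[] holders={T1,T2,T3,T5}
Step 9: wait(T4) -> count=0 queue=[T4] holders={T1,T2,T3,T5}
Final holders: {T1,T2,T3,T5} -> T3 in holders

Answer: yes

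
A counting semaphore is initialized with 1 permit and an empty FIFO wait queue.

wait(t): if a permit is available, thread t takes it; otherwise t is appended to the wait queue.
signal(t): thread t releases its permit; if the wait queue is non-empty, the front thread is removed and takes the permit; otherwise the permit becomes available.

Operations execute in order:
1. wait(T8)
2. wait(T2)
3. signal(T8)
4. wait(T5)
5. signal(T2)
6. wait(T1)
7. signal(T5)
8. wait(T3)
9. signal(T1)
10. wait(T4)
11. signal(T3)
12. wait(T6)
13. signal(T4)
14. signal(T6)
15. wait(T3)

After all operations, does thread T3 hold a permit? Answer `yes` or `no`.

Answer: yes

Derivation:
Step 1: wait(T8) -> count=0 queue=[] holders={T8}
Step 2: wait(T2) -> count=0 queue=[T2] holders={T8}
Step 3: signal(T8) -> count=0 queue=[] holders={T2}
Step 4: wait(T5) -> count=0 queue=[T5] holders={T2}
Step 5: signal(T2) -> count=0 queue=[] holders={T5}
Step 6: wait(T1) -> count=0 queue=[T1] holders={T5}
Step 7: signal(T5) -> count=0 queue=[] holders={T1}
Step 8: wait(T3) -> count=0 queue=[T3] holders={T1}
Step 9: signal(T1) -> count=0 queue=[] holders={T3}
Step 10: wait(T4) -> count=0 queue=[T4] holders={T3}
Step 11: signal(T3) -> count=0 queue=[] holders={T4}
Step 12: wait(T6) -> count=0 queue=[T6] holders={T4}
Step 13: signal(T4) -> count=0 queue=[] holders={T6}
Step 14: signal(T6) -> count=1 queue=[] holders={none}
Step 15: wait(T3) -> count=0 queue=[] holders={T3}
Final holders: {T3} -> T3 in holders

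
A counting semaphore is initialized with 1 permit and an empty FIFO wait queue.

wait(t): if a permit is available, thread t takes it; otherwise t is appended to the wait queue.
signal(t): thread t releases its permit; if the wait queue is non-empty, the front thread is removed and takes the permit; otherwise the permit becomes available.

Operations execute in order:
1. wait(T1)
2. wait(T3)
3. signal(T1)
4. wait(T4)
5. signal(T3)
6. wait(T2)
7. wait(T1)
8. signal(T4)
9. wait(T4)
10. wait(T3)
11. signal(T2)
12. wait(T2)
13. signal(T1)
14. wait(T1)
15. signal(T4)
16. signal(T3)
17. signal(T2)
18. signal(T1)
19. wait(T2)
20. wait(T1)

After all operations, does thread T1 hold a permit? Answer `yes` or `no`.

Step 1: wait(T1) -> count=0 queue=[] holders={T1}
Step 2: wait(T3) -> count=0 queue=[T3] holders={T1}
Step 3: signal(T1) -> count=0 queue=[] holders={T3}
Step 4: wait(T4) -> count=0 queue=[T4] holders={T3}
Step 5: signal(T3) -> count=0 queue=[] holders={T4}
Step 6: wait(T2) -> count=0 queue=[T2] holders={T4}
Step 7: wait(T1) -> count=0 queue=[T2,T1] holders={T4}
Step 8: signal(T4) -> count=0 queue=[T1] holders={T2}
Step 9: wait(T4) -> count=0 queue=[T1,T4] holders={T2}
Step 10: wait(T3) -> count=0 queue=[T1,T4,T3] holders={T2}
Step 11: signal(T2) -> count=0 queue=[T4,T3] holders={T1}
Step 12: wait(T2) -> count=0 queue=[T4,T3,T2] holders={T1}
Step 13: signal(T1) -> count=0 queue=[T3,T2] holders={T4}
Step 14: wait(T1) -> count=0 queue=[T3,T2,T1] holders={T4}
Step 15: signal(T4) -> count=0 queue=[T2,T1] holders={T3}
Step 16: signal(T3) -> count=0 queue=[T1] holders={T2}
Step 17: signal(T2) -> count=0 queue=[] holders={T1}
Step 18: signal(T1) -> count=1 queue=[] holders={none}
Step 19: wait(T2) -> count=0 queue=[] holders={T2}
Step 20: wait(T1) -> count=0 queue=[T1] holders={T2}
Final holders: {T2} -> T1 not in holders

Answer: no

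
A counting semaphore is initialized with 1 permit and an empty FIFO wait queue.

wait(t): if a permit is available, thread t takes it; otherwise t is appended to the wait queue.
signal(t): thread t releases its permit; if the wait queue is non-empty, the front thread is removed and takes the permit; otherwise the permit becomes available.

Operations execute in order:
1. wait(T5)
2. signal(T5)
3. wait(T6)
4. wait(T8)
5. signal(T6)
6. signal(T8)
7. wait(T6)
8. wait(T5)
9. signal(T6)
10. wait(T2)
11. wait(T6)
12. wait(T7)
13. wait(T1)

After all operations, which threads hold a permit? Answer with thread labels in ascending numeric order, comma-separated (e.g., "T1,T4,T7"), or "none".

Step 1: wait(T5) -> count=0 queue=[] holders={T5}
Step 2: signal(T5) -> count=1 queue=[] holders={none}
Step 3: wait(T6) -> count=0 queue=[] holders={T6}
Step 4: wait(T8) -> count=0 queue=[T8] holders={T6}
Step 5: signal(T6) -> count=0 queue=[] holders={T8}
Step 6: signal(T8) -> count=1 queue=[] holders={none}
Step 7: wait(T6) -> count=0 queue=[] holders={T6}
Step 8: wait(T5) -> count=0 queue=[T5] holders={T6}
Step 9: signal(T6) -> count=0 queue=[] holders={T5}
Step 10: wait(T2) -> count=0 queue=[T2] holders={T5}
Step 11: wait(T6) -> count=0 queue=[T2,T6] holders={T5}
Step 12: wait(T7) -> count=0 queue=[T2,T6,T7] holders={T5}
Step 13: wait(T1) -> count=0 queue=[T2,T6,T7,T1] holders={T5}
Final holders: T5

Answer: T5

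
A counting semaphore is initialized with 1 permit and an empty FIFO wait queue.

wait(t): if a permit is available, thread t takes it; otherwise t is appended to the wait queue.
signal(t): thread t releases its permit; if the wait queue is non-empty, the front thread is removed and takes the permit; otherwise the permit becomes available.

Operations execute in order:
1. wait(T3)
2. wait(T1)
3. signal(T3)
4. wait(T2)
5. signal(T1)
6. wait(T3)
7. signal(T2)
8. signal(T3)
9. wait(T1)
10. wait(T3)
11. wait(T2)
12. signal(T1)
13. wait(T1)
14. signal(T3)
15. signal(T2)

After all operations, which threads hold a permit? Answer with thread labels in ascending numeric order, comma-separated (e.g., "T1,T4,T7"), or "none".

Step 1: wait(T3) -> count=0 queue=[] holders={T3}
Step 2: wait(T1) -> count=0 queue=[T1] holders={T3}
Step 3: signal(T3) -> count=0 queue=[] holders={T1}
Step 4: wait(T2) -> count=0 queue=[T2] holders={T1}
Step 5: signal(T1) -> count=0 queue=[] holders={T2}
Step 6: wait(T3) -> count=0 queue=[T3] holders={T2}
Step 7: signal(T2) -> count=0 queue=[] holders={T3}
Step 8: signal(T3) -> count=1 queue=[] holders={none}
Step 9: wait(T1) -> count=0 queue=[] holders={T1}
Step 10: wait(T3) -> count=0 queue=[T3] holders={T1}
Step 11: wait(T2) -> count=0 queue=[T3,T2] holders={T1}
Step 12: signal(T1) -> count=0 queue=[T2] holders={T3}
Step 13: wait(T1) -> count=0 queue=[T2,T1] holders={T3}
Step 14: signal(T3) -> count=0 queue=[T1] holders={T2}
Step 15: signal(T2) -> count=0 queue=[] holders={T1}
Final holders: T1

Answer: T1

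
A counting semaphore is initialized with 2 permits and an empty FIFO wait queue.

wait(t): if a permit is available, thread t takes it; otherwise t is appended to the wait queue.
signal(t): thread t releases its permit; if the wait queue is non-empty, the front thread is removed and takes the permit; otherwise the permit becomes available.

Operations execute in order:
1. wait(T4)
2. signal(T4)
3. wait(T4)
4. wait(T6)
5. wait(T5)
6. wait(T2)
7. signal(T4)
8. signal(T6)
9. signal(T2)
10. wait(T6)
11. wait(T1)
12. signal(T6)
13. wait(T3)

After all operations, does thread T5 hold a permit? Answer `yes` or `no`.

Answer: yes

Derivation:
Step 1: wait(T4) -> count=1 queue=[] holders={T4}
Step 2: signal(T4) -> count=2 queue=[] holders={none}
Step 3: wait(T4) -> count=1 queue=[] holders={T4}
Step 4: wait(T6) -> count=0 queue=[] holders={T4,T6}
Step 5: wait(T5) -> count=0 queue=[T5] holders={T4,T6}
Step 6: wait(T2) -> count=0 queue=[T5,T2] holders={T4,T6}
Step 7: signal(T4) -> count=0 queue=[T2] holders={T5,T6}
Step 8: signal(T6) -> count=0 queue=[] holders={T2,T5}
Step 9: signal(T2) -> count=1 queue=[] holders={T5}
Step 10: wait(T6) -> count=0 queue=[] holders={T5,T6}
Step 11: wait(T1) -> count=0 queue=[T1] holders={T5,T6}
Step 12: signal(T6) -> count=0 queue=[] holders={T1,T5}
Step 13: wait(T3) -> count=0 queue=[T3] holders={T1,T5}
Final holders: {T1,T5} -> T5 in holders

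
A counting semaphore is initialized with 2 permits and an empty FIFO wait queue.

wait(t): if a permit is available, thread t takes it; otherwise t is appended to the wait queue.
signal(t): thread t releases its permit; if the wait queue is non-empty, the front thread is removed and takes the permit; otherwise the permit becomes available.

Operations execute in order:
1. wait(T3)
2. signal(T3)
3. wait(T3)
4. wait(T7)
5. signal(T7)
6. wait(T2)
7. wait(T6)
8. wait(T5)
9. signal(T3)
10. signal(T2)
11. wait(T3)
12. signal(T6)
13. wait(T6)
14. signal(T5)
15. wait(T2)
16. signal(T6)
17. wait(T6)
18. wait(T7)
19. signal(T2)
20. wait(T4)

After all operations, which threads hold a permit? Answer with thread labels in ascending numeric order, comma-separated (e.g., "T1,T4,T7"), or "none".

Answer: T3,T6

Derivation:
Step 1: wait(T3) -> count=1 queue=[] holders={T3}
Step 2: signal(T3) -> count=2 queue=[] holders={none}
Step 3: wait(T3) -> count=1 queue=[] holders={T3}
Step 4: wait(T7) -> count=0 queue=[] holders={T3,T7}
Step 5: signal(T7) -> count=1 queue=[] holders={T3}
Step 6: wait(T2) -> count=0 queue=[] holders={T2,T3}
Step 7: wait(T6) -> count=0 queue=[T6] holders={T2,T3}
Step 8: wait(T5) -> count=0 queue=[T6,T5] holders={T2,T3}
Step 9: signal(T3) -> count=0 queue=[T5] holders={T2,T6}
Step 10: signal(T2) -> count=0 queue=[] holders={T5,T6}
Step 11: wait(T3) -> count=0 queue=[T3] holders={T5,T6}
Step 12: signal(T6) -> count=0 queue=[] holders={T3,T5}
Step 13: wait(T6) -> count=0 queue=[T6] holders={T3,T5}
Step 14: signal(T5) -> count=0 queue=[] holders={T3,T6}
Step 15: wait(T2) -> count=0 queue=[T2] holders={T3,T6}
Step 16: signal(T6) -> count=0 queue=[] holders={T2,T3}
Step 17: wait(T6) -> count=0 queue=[T6] holders={T2,T3}
Step 18: wait(T7) -> count=0 queue=[T6,T7] holders={T2,T3}
Step 19: signal(T2) -> count=0 queue=[T7] holders={T3,T6}
Step 20: wait(T4) -> count=0 queue=[T7,T4] holders={T3,T6}
Final holders: T3,T6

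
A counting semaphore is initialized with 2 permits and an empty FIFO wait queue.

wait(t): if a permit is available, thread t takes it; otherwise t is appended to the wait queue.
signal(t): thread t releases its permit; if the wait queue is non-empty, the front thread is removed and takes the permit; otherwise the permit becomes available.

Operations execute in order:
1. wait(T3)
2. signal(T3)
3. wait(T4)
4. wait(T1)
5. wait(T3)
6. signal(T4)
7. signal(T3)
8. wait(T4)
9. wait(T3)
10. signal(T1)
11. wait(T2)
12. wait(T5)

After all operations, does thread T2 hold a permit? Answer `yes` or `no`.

Answer: no

Derivation:
Step 1: wait(T3) -> count=1 queue=[] holders={T3}
Step 2: signal(T3) -> count=2 queue=[] holders={none}
Step 3: wait(T4) -> count=1 queue=[] holders={T4}
Step 4: wait(T1) -> count=0 queue=[] holders={T1,T4}
Step 5: wait(T3) -> count=0 queue=[T3] holders={T1,T4}
Step 6: signal(T4) -> count=0 queue=[] holders={T1,T3}
Step 7: signal(T3) -> count=1 queue=[] holders={T1}
Step 8: wait(T4) -> count=0 queue=[] holders={T1,T4}
Step 9: wait(T3) -> count=0 queue=[T3] holders={T1,T4}
Step 10: signal(T1) -> count=0 queue=[] holders={T3,T4}
Step 11: wait(T2) -> count=0 queue=[T2] holders={T3,T4}
Step 12: wait(T5) -> count=0 queue=[T2,T5] holders={T3,T4}
Final holders: {T3,T4} -> T2 not in holders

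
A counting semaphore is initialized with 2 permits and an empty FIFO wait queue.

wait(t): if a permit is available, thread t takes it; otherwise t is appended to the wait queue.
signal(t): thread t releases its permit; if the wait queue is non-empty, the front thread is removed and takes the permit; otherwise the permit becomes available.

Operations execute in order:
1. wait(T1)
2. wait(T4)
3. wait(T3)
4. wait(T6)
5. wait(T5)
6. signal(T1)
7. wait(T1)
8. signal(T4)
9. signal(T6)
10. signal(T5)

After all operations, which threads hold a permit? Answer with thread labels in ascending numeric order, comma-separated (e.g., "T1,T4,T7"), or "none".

Answer: T1,T3

Derivation:
Step 1: wait(T1) -> count=1 queue=[] holders={T1}
Step 2: wait(T4) -> count=0 queue=[] holders={T1,T4}
Step 3: wait(T3) -> count=0 queue=[T3] holders={T1,T4}
Step 4: wait(T6) -> count=0 queue=[T3,T6] holders={T1,T4}
Step 5: wait(T5) -> count=0 queue=[T3,T6,T5] holders={T1,T4}
Step 6: signal(T1) -> count=0 queue=[T6,T5] holders={T3,T4}
Step 7: wait(T1) -> count=0 queue=[T6,T5,T1] holders={T3,T4}
Step 8: signal(T4) -> count=0 queue=[T5,T1] holders={T3,T6}
Step 9: signal(T6) -> count=0 queue=[T1] holders={T3,T5}
Step 10: signal(T5) -> count=0 queue=[] holders={T1,T3}
Final holders: T1,T3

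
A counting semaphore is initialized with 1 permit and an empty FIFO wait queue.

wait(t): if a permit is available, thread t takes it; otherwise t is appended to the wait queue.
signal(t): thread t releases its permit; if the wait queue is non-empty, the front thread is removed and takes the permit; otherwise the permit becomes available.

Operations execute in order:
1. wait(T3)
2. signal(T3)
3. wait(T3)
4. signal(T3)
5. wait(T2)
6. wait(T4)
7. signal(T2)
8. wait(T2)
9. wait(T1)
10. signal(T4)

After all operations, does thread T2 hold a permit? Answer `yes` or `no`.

Answer: yes

Derivation:
Step 1: wait(T3) -> count=0 queue=[] holders={T3}
Step 2: signal(T3) -> count=1 queue=[] holders={none}
Step 3: wait(T3) -> count=0 queue=[] holders={T3}
Step 4: signal(T3) -> count=1 queue=[] holders={none}
Step 5: wait(T2) -> count=0 queue=[] holders={T2}
Step 6: wait(T4) -> count=0 queue=[T4] holders={T2}
Step 7: signal(T2) -> count=0 queue=[] holders={T4}
Step 8: wait(T2) -> count=0 queue=[T2] holders={T4}
Step 9: wait(T1) -> count=0 queue=[T2,T1] holders={T4}
Step 10: signal(T4) -> count=0 queue=[T1] holders={T2}
Final holders: {T2} -> T2 in holders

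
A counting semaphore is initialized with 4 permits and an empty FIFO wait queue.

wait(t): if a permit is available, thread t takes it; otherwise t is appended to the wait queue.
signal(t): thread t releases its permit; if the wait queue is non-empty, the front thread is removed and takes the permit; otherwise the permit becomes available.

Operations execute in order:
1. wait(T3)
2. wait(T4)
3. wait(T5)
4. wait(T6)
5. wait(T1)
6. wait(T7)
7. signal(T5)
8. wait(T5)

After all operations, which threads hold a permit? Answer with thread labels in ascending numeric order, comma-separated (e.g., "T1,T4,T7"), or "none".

Step 1: wait(T3) -> count=3 queue=[] holders={T3}
Step 2: wait(T4) -> count=2 queue=[] holders={T3,T4}
Step 3: wait(T5) -> count=1 queue=[] holders={T3,T4,T5}
Step 4: wait(T6) -> count=0 queue=[] holders={T3,T4,T5,T6}
Step 5: wait(T1) -> count=0 queue=[T1] holders={T3,T4,T5,T6}
Step 6: wait(T7) -> count=0 queue=[T1,T7] holders={T3,T4,T5,T6}
Step 7: signal(T5) -> count=0 queue=[T7] holders={T1,T3,T4,T6}
Step 8: wait(T5) -> count=0 queue=[T7,T5] holders={T1,T3,T4,T6}
Final holders: T1,T3,T4,T6

Answer: T1,T3,T4,T6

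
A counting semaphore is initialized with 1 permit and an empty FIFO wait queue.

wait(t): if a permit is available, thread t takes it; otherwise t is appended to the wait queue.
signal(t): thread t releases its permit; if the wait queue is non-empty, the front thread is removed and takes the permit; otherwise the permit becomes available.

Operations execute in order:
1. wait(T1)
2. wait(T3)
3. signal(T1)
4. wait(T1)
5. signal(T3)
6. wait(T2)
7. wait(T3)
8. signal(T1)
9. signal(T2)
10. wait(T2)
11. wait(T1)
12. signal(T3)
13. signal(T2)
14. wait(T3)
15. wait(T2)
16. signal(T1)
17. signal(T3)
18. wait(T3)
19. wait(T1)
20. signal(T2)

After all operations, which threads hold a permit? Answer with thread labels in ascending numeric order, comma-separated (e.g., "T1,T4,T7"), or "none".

Answer: T3

Derivation:
Step 1: wait(T1) -> count=0 queue=[] holders={T1}
Step 2: wait(T3) -> count=0 queue=[T3] holders={T1}
Step 3: signal(T1) -> count=0 queue=[] holders={T3}
Step 4: wait(T1) -> count=0 queue=[T1] holders={T3}
Step 5: signal(T3) -> count=0 queue=[] holders={T1}
Step 6: wait(T2) -> count=0 queue=[T2] holders={T1}
Step 7: wait(T3) -> count=0 queue=[T2,T3] holders={T1}
Step 8: signal(T1) -> count=0 queue=[T3] holders={T2}
Step 9: signal(T2) -> count=0 queue=[] holders={T3}
Step 10: wait(T2) -> count=0 queue=[T2] holders={T3}
Step 11: wait(T1) -> count=0 queue=[T2,T1] holders={T3}
Step 12: signal(T3) -> count=0 queue=[T1] holders={T2}
Step 13: signal(T2) -> count=0 queue=[] holders={T1}
Step 14: wait(T3) -> count=0 queue=[T3] holders={T1}
Step 15: wait(T2) -> count=0 queue=[T3,T2] holders={T1}
Step 16: signal(T1) -> count=0 queue=[T2] holders={T3}
Step 17: signal(T3) -> count=0 queue=[] holders={T2}
Step 18: wait(T3) -> count=0 queue=[T3] holders={T2}
Step 19: wait(T1) -> count=0 queue=[T3,T1] holders={T2}
Step 20: signal(T2) -> count=0 queue=[T1] holders={T3}
Final holders: T3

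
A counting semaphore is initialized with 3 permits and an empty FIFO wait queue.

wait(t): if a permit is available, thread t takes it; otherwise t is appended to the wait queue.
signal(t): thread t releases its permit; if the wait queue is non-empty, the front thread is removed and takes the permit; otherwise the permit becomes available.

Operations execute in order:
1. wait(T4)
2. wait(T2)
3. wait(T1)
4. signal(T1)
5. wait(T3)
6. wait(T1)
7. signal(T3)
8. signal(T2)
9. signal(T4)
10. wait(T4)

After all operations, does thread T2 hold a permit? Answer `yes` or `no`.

Step 1: wait(T4) -> count=2 queue=[] holders={T4}
Step 2: wait(T2) -> count=1 queue=[] holders={T2,T4}
Step 3: wait(T1) -> count=0 queue=[] holders={T1,T2,T4}
Step 4: signal(T1) -> count=1 queue=[] holders={T2,T4}
Step 5: wait(T3) -> count=0 queue=[] holders={T2,T3,T4}
Step 6: wait(T1) -> count=0 queue=[T1] holders={T2,T3,T4}
Step 7: signal(T3) -> count=0 queue=[] holders={T1,T2,T4}
Step 8: signal(T2) -> count=1 queue=[] holders={T1,T4}
Step 9: signal(T4) -> count=2 queue=[] holders={T1}
Step 10: wait(T4) -> count=1 queue=[] holders={T1,T4}
Final holders: {T1,T4} -> T2 not in holders

Answer: no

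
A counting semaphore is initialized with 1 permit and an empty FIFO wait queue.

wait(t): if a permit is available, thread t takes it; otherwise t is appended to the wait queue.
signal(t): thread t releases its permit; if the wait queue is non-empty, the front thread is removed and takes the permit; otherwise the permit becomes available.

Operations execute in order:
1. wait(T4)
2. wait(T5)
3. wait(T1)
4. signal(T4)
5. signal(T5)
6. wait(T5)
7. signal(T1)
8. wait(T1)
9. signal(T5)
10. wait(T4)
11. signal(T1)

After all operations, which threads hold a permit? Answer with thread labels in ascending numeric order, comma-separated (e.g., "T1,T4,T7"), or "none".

Step 1: wait(T4) -> count=0 queue=[] holders={T4}
Step 2: wait(T5) -> count=0 queue=[T5] holders={T4}
Step 3: wait(T1) -> count=0 queue=[T5,T1] holders={T4}
Step 4: signal(T4) -> count=0 queue=[T1] holders={T5}
Step 5: signal(T5) -> count=0 queue=[] holders={T1}
Step 6: wait(T5) -> count=0 queue=[T5] holders={T1}
Step 7: signal(T1) -> count=0 queue=[] holders={T5}
Step 8: wait(T1) -> count=0 queue=[T1] holders={T5}
Step 9: signal(T5) -> count=0 queue=[] holders={T1}
Step 10: wait(T4) -> count=0 queue=[T4] holders={T1}
Step 11: signal(T1) -> count=0 queue=[] holders={T4}
Final holders: T4

Answer: T4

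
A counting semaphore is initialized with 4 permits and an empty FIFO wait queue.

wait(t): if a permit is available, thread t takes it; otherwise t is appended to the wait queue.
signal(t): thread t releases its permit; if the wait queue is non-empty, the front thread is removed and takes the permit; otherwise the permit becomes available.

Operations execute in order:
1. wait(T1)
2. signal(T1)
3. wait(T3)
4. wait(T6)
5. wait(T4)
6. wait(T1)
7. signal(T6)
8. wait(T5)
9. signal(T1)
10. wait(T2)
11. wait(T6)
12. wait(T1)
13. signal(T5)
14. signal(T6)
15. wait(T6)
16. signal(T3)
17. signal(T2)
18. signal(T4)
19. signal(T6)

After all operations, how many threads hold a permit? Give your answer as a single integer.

Answer: 1

Derivation:
Step 1: wait(T1) -> count=3 queue=[] holders={T1}
Step 2: signal(T1) -> count=4 queue=[] holders={none}
Step 3: wait(T3) -> count=3 queue=[] holders={T3}
Step 4: wait(T6) -> count=2 queue=[] holders={T3,T6}
Step 5: wait(T4) -> count=1 queue=[] holders={T3,T4,T6}
Step 6: wait(T1) -> count=0 queue=[] holders={T1,T3,T4,T6}
Step 7: signal(T6) -> count=1 queue=[] holders={T1,T3,T4}
Step 8: wait(T5) -> count=0 queue=[] holders={T1,T3,T4,T5}
Step 9: signal(T1) -> count=1 queue=[] holders={T3,T4,T5}
Step 10: wait(T2) -> count=0 queue=[] holders={T2,T3,T4,T5}
Step 11: wait(T6) -> count=0 queue=[T6] holders={T2,T3,T4,T5}
Step 12: wait(T1) -> count=0 queue=[T6,T1] holders={T2,T3,T4,T5}
Step 13: signal(T5) -> count=0 queue=[T1] holders={T2,T3,T4,T6}
Step 14: signal(T6) -> count=0 queue=[] holders={T1,T2,T3,T4}
Step 15: wait(T6) -> count=0 queue=[T6] holders={T1,T2,T3,T4}
Step 16: signal(T3) -> count=0 queue=[] holders={T1,T2,T4,T6}
Step 17: signal(T2) -> count=1 queue=[] holders={T1,T4,T6}
Step 18: signal(T4) -> count=2 queue=[] holders={T1,T6}
Step 19: signal(T6) -> count=3 queue=[] holders={T1}
Final holders: {T1} -> 1 thread(s)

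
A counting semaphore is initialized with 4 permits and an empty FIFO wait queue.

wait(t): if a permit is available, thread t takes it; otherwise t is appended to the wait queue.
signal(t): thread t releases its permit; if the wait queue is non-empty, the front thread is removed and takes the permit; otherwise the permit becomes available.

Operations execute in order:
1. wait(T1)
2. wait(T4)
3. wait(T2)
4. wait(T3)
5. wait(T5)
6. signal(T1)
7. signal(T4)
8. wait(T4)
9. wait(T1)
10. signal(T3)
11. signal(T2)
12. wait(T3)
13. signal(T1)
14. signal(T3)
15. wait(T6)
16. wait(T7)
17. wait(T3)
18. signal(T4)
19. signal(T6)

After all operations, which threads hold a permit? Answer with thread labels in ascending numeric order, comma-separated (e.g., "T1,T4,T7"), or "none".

Step 1: wait(T1) -> count=3 queue=[] holders={T1}
Step 2: wait(T4) -> count=2 queue=[] holders={T1,T4}
Step 3: wait(T2) -> count=1 queue=[] holders={T1,T2,T4}
Step 4: wait(T3) -> count=0 queue=[] holders={T1,T2,T3,T4}
Step 5: wait(T5) -> count=0 queue=[T5] holders={T1,T2,T3,T4}
Step 6: signal(T1) -> count=0 queue=[] holders={T2,T3,T4,T5}
Step 7: signal(T4) -> count=1 queue=[] holders={T2,T3,T5}
Step 8: wait(T4) -> count=0 queue=[] holders={T2,T3,T4,T5}
Step 9: wait(T1) -> count=0 queue=[T1] holders={T2,T3,T4,T5}
Step 10: signal(T3) -> count=0 queue=[] holders={T1,T2,T4,T5}
Step 11: signal(T2) -> count=1 queue=[] holders={T1,T4,T5}
Step 12: wait(T3) -> count=0 queue=[] holders={T1,T3,T4,T5}
Step 13: signal(T1) -> count=1 queue=[] holders={T3,T4,T5}
Step 14: signal(T3) -> count=2 queue=[] holders={T4,T5}
Step 15: wait(T6) -> count=1 queue=[] holders={T4,T5,T6}
Step 16: wait(T7) -> count=0 queue=[] holders={T4,T5,T6,T7}
Step 17: wait(T3) -> count=0 queue=[T3] holders={T4,T5,T6,T7}
Step 18: signal(T4) -> count=0 queue=[] holders={T3,T5,T6,T7}
Step 19: signal(T6) -> count=1 queue=[] holders={T3,T5,T7}
Final holders: T3,T5,T7

Answer: T3,T5,T7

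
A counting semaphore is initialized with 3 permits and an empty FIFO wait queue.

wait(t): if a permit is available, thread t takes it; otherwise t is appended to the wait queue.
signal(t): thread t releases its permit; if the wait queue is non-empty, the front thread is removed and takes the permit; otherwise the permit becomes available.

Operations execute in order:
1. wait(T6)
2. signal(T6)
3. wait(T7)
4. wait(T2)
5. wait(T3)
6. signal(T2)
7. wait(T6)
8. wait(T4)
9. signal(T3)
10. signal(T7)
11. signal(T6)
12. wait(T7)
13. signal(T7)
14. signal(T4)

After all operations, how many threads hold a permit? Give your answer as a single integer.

Answer: 0

Derivation:
Step 1: wait(T6) -> count=2 queue=[] holders={T6}
Step 2: signal(T6) -> count=3 queue=[] holders={none}
Step 3: wait(T7) -> count=2 queue=[] holders={T7}
Step 4: wait(T2) -> count=1 queue=[] holders={T2,T7}
Step 5: wait(T3) -> count=0 queue=[] holders={T2,T3,T7}
Step 6: signal(T2) -> count=1 queue=[] holders={T3,T7}
Step 7: wait(T6) -> count=0 queue=[] holders={T3,T6,T7}
Step 8: wait(T4) -> count=0 queue=[T4] holders={T3,T6,T7}
Step 9: signal(T3) -> count=0 queue=[] holders={T4,T6,T7}
Step 10: signal(T7) -> count=1 queue=[] holders={T4,T6}
Step 11: signal(T6) -> count=2 queue=[] holders={T4}
Step 12: wait(T7) -> count=1 queue=[] holders={T4,T7}
Step 13: signal(T7) -> count=2 queue=[] holders={T4}
Step 14: signal(T4) -> count=3 queue=[] holders={none}
Final holders: {none} -> 0 thread(s)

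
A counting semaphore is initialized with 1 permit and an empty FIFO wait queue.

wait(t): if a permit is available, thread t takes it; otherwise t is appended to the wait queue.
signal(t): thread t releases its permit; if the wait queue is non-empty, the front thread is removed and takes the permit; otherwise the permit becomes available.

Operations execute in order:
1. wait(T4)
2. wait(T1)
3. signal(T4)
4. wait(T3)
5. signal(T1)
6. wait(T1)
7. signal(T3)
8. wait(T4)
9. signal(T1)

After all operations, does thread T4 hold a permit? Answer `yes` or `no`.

Step 1: wait(T4) -> count=0 queue=[] holders={T4}
Step 2: wait(T1) -> count=0 queue=[T1] holders={T4}
Step 3: signal(T4) -> count=0 queue=[] holders={T1}
Step 4: wait(T3) -> count=0 queue=[T3] holders={T1}
Step 5: signal(T1) -> count=0 queue=[] holders={T3}
Step 6: wait(T1) -> count=0 queue=[T1] holders={T3}
Step 7: signal(T3) -> count=0 queue=[] holders={T1}
Step 8: wait(T4) -> count=0 queue=[T4] holders={T1}
Step 9: signal(T1) -> count=0 queue=[] holders={T4}
Final holders: {T4} -> T4 in holders

Answer: yes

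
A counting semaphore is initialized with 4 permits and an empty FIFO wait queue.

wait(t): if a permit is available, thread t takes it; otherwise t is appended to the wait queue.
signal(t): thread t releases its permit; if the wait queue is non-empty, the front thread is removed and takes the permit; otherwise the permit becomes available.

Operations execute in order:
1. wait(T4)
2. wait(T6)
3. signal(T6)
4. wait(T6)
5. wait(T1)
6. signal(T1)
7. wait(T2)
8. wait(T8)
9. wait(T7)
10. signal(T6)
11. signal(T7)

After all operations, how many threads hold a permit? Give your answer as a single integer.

Answer: 3

Derivation:
Step 1: wait(T4) -> count=3 queue=[] holders={T4}
Step 2: wait(T6) -> count=2 queue=[] holders={T4,T6}
Step 3: signal(T6) -> count=3 queue=[] holders={T4}
Step 4: wait(T6) -> count=2 queue=[] holders={T4,T6}
Step 5: wait(T1) -> count=1 queue=[] holders={T1,T4,T6}
Step 6: signal(T1) -> count=2 queue=[] holders={T4,T6}
Step 7: wait(T2) -> count=1 queue=[] holders={T2,T4,T6}
Step 8: wait(T8) -> count=0 queue=[] holders={T2,T4,T6,T8}
Step 9: wait(T7) -> count=0 queue=[T7] holders={T2,T4,T6,T8}
Step 10: signal(T6) -> count=0 queue=[] holders={T2,T4,T7,T8}
Step 11: signal(T7) -> count=1 queue=[] holders={T2,T4,T8}
Final holders: {T2,T4,T8} -> 3 thread(s)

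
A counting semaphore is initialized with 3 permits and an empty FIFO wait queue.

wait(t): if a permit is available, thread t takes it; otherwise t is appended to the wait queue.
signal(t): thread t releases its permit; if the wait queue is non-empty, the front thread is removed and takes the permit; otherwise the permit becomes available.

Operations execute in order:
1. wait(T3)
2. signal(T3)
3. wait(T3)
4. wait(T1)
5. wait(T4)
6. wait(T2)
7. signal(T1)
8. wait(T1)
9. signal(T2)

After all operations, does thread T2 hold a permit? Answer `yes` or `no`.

Step 1: wait(T3) -> count=2 queue=[] holders={T3}
Step 2: signal(T3) -> count=3 queue=[] holders={none}
Step 3: wait(T3) -> count=2 queue=[] holders={T3}
Step 4: wait(T1) -> count=1 queue=[] holders={T1,T3}
Step 5: wait(T4) -> count=0 queue=[] holders={T1,T3,T4}
Step 6: wait(T2) -> count=0 queue=[T2] holders={T1,T3,T4}
Step 7: signal(T1) -> count=0 queue=[] holders={T2,T3,T4}
Step 8: wait(T1) -> count=0 queue=[T1] holders={T2,T3,T4}
Step 9: signal(T2) -> count=0 queue=[] holders={T1,T3,T4}
Final holders: {T1,T3,T4} -> T2 not in holders

Answer: no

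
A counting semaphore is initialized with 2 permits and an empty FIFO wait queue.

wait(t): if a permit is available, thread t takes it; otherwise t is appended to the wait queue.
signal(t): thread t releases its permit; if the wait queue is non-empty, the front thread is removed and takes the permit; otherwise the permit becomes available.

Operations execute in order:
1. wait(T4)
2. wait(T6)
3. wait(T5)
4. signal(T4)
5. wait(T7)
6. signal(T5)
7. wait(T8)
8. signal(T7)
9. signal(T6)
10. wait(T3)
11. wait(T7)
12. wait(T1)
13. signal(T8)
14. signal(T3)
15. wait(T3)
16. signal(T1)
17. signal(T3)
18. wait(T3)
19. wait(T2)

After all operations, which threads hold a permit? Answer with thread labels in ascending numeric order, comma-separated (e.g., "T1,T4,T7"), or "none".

Answer: T3,T7

Derivation:
Step 1: wait(T4) -> count=1 queue=[] holders={T4}
Step 2: wait(T6) -> count=0 queue=[] holders={T4,T6}
Step 3: wait(T5) -> count=0 queue=[T5] holders={T4,T6}
Step 4: signal(T4) -> count=0 queue=[] holders={T5,T6}
Step 5: wait(T7) -> count=0 queue=[T7] holders={T5,T6}
Step 6: signal(T5) -> count=0 queue=[] holders={T6,T7}
Step 7: wait(T8) -> count=0 queue=[T8] holders={T6,T7}
Step 8: signal(T7) -> count=0 queue=[] holders={T6,T8}
Step 9: signal(T6) -> count=1 queue=[] holders={T8}
Step 10: wait(T3) -> count=0 queue=[] holders={T3,T8}
Step 11: wait(T7) -> count=0 queue=[T7] holders={T3,T8}
Step 12: wait(T1) -> count=0 queue=[T7,T1] holders={T3,T8}
Step 13: signal(T8) -> count=0 queue=[T1] holders={T3,T7}
Step 14: signal(T3) -> count=0 queue=[] holders={T1,T7}
Step 15: wait(T3) -> count=0 queue=[T3] holders={T1,T7}
Step 16: signal(T1) -> count=0 queue=[] holders={T3,T7}
Step 17: signal(T3) -> count=1 queue=[] holders={T7}
Step 18: wait(T3) -> count=0 queue=[] holders={T3,T7}
Step 19: wait(T2) -> count=0 queue=[T2] holders={T3,T7}
Final holders: T3,T7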